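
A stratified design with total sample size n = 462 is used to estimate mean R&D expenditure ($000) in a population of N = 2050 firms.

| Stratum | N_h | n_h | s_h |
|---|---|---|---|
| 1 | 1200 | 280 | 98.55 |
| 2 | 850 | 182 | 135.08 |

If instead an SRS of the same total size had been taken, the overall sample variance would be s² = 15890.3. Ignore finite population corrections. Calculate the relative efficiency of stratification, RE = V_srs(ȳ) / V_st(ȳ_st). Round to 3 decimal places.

V̂(ȳ_st) = Σ W_h² s_h²/n_h, with W_h = N_h/N and N = 2050:
  stratum 1: (1200/2050)²·98.55²/280 = 11.8853
  stratum 2: (850/2050)²·135.08²/182 = 17.2362
V_st = 29.1215
V_srs = s²/n = 15890.3/462 = 34.3946
Relative efficiency = V_srs / V_st = 34.3946/29.1215 = 1.1811

RE ≈ 1.181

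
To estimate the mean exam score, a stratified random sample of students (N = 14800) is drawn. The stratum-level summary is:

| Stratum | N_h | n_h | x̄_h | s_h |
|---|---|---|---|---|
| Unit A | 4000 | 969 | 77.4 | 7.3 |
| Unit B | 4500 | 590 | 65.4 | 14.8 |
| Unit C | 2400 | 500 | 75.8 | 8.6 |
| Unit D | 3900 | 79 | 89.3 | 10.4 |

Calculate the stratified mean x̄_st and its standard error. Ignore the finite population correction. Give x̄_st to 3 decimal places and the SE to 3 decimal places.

x̄_st ≈ 76.628, SE ≈ 0.371

x̄_st = Σ W_h x̄_h = (4000·77.4 + 4500·65.4 + 2400·75.8 + 3900·89.3)/14800 = 76.62770
V̂(x̄_st) = Σ W_h² s_h²/n_h, with W_h = N_h/N and N = 14800:
  stratum Unit A: (4000/14800)²·7.3²/969 = 0.00401715
  stratum Unit B: (4500/14800)²·14.8²/590 = 0.034322
  stratum Unit C: (2400/14800)²·8.6²/500 = 0.00388979
  stratum Unit D: (3900/14800)²·10.4²/79 = 0.0950704
V̂(x̄_st) = 0.137299
SE(x̄_st) = √0.137299 = 0.370539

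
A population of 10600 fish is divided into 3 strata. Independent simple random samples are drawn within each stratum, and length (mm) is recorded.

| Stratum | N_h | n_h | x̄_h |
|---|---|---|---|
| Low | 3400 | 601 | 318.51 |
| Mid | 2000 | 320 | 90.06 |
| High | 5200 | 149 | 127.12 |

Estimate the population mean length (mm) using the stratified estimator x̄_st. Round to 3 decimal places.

N = Σ N_h = 10600. Stratum weights W_h = N_h/N.
x̄_st = (3400·318.51 + 2000·90.06 + 5200·127.12) / 10600 = 181.51679

x̄_st ≈ 181.517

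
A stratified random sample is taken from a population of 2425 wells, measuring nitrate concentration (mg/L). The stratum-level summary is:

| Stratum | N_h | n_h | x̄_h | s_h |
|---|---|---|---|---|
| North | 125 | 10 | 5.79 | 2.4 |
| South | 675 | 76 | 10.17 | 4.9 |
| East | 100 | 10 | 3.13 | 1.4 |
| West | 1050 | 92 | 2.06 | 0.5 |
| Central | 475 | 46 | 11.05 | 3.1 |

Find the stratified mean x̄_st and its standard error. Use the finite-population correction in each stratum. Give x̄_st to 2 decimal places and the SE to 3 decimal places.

x̄_st = Σ W_h x̄_h = (125·5.79 + 675·10.17 + 100·3.13 + 1050·2.06 + 475·11.05)/2425 = 6.31474
V̂(x̄_st) = Σ W_h² (1 − n_h/N_h) s_h²/n_h, with W_h = N_h/N and N = 2425:
  stratum North: (125/2425)²·(1 − 10/125)·2.4²/10 = 0.00140801
  stratum South: (675/2425)²·(1 − 76/675)·4.9²/76 = 0.0217213
  stratum East: (100/2425)²·(1 − 10/100)·1.4²/10 = 0.000299968
  stratum West: (1050/2425)²·(1 − 92/1050)·0.5²/92 = 0.000464819
  stratum Central: (475/2425)²·(1 − 46/475)·3.1²/46 = 0.00723924
V̂(x̄_st) = 0.0311333
SE(x̄_st) = √0.0311333 = 0.176446

x̄_st ≈ 6.31, SE ≈ 0.176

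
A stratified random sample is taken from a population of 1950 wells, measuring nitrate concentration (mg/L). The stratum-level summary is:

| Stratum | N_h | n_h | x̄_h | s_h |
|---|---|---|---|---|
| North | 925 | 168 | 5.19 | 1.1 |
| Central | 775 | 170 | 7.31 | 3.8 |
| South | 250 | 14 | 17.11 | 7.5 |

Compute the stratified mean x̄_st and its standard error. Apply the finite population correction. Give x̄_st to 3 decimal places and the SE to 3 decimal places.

x̄_st = Σ W_h x̄_h = (925·5.19 + 775·7.31 + 250·17.11)/1950 = 7.56077
V̂(x̄_st) = Σ W_h² (1 − n_h/N_h) s_h²/n_h, with W_h = N_h/N and N = 1950:
  stratum North: (925/1950)²·(1 − 168/925)·1.1²/168 = 0.00132631
  stratum Central: (775/1950)²·(1 − 170/775)·3.8²/170 = 0.0104738
  stratum South: (250/1950)²·(1 − 14/250)·7.5²/14 = 0.0623415
V̂(x̄_st) = 0.0741417
SE(x̄_st) = √0.0741417 = 0.27229

x̄_st ≈ 7.561, SE ≈ 0.272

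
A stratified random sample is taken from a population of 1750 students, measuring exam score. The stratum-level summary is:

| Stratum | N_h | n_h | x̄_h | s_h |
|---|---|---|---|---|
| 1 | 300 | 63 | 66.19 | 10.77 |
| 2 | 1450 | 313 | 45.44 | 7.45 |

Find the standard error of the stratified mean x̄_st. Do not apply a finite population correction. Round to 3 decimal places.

V̂(x̄_st) = Σ W_h² s_h²/n_h, with W_h = N_h/N and N = 1750:
  stratum 1: (300/1750)²·10.77²/63 = 0.0541075
  stratum 2: (1450/1750)²·7.45²/313 = 0.121739
V̂(x̄_st) = 0.175846
SE(x̄_st) = √0.175846 = 0.41934

SE(x̄_st) ≈ 0.419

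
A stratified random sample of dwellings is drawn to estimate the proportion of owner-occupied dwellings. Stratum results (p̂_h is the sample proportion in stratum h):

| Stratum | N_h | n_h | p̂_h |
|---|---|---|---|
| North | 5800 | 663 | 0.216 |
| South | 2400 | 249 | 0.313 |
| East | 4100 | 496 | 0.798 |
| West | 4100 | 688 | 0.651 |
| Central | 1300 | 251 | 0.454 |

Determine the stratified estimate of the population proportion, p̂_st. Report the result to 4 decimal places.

p̂_st ≈ 0.4822

N = 17700; stratum weights W_h = N_h/N.
p̂_st = Σ W_h p̂_h = (5800·0.216 + 2400·0.313 + 4100·0.798 + 4100·0.651 + 1300·0.454)/17700 = 0.48221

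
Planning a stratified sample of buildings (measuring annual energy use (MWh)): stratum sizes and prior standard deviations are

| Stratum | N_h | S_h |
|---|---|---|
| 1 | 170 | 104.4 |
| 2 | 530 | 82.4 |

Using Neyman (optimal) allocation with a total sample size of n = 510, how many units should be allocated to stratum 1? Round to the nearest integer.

147

Neyman allocation: n_h = n · N_h S_h / Σ N_i S_i, with n = 510.
  stratum 1: N_h·S_h = 170·104.4 = 17748.00
  stratum 2: N_h·S_h = 530·82.4 = 43672.00
Σ N_h S_h = 61420.00
n for stratum 1 = 510·17748.00/61420.00 = 147.370 → 147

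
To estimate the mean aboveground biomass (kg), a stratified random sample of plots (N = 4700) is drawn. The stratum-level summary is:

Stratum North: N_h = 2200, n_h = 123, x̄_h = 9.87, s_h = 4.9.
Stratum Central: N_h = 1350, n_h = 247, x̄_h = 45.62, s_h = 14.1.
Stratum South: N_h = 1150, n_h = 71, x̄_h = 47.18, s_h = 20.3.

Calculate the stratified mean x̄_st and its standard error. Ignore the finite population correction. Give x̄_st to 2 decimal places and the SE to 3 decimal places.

x̄_st ≈ 29.27, SE ≈ 0.676

x̄_st = Σ W_h x̄_h = (2200·9.87 + 1350·45.62 + 1150·47.18)/4700 = 29.26766
V̂(x̄_st) = Σ W_h² s_h²/n_h, with W_h = N_h/N and N = 4700:
  stratum North: (2200/4700)²·4.9²/123 = 0.0427697
  stratum Central: (1350/4700)²·14.1²/247 = 0.0664069
  stratum South: (1150/4700)²·20.3²/71 = 0.347483
V̂(x̄_st) = 0.45666
SE(x̄_st) = √0.45666 = 0.675766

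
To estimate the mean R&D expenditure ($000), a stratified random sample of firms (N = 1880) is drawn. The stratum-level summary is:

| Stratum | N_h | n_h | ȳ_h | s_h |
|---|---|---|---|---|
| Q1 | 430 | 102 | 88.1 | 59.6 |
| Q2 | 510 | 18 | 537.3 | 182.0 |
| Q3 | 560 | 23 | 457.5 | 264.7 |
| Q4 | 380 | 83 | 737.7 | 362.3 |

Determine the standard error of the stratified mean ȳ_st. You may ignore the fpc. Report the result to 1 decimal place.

SE(ȳ_st) ≈ 21.7

V̂(ȳ_st) = Σ W_h² s_h²/n_h, with W_h = N_h/N and N = 1880:
  stratum Q1: (430/1880)²·59.6²/102 = 1.82185
  stratum Q2: (510/1880)²·182.0²/18 = 135.424
  stratum Q3: (560/1880)²·264.7²/23 = 270.296
  stratum Q4: (380/1880)²·362.3²/83 = 64.6115
V̂(ȳ_st) = 472.154
SE(ȳ_st) = √472.154 = 21.7291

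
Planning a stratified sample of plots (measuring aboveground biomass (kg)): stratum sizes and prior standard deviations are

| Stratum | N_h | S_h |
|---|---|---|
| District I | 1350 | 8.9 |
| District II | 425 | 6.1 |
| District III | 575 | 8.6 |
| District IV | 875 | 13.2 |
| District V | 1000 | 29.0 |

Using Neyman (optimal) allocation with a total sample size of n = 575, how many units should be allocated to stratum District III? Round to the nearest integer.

Neyman allocation: n_h = n · N_h S_h / Σ N_i S_i, with n = 575.
  stratum District I: N_h·S_h = 1350·8.9 = 12015.00
  stratum District II: N_h·S_h = 425·6.1 = 2592.50
  stratum District III: N_h·S_h = 575·8.6 = 4945.00
  stratum District IV: N_h·S_h = 875·13.2 = 11550.00
  stratum District V: N_h·S_h = 1000·29.0 = 29000.00
Σ N_h S_h = 60102.50
n for stratum District III = 575·4945.00/60102.50 = 47.309 → 47

47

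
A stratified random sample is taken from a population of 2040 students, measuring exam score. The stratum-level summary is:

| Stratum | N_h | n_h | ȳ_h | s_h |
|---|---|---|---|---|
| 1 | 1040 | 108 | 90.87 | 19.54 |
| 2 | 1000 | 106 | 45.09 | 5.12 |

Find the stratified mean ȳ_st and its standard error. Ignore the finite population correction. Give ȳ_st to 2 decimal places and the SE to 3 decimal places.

ȳ_st ≈ 68.43, SE ≈ 0.989

ȳ_st = Σ W_h ȳ_h = (1040·90.87 + 1000·45.09)/2040 = 68.42882
V̂(ȳ_st) = Σ W_h² s_h²/n_h, with W_h = N_h/N and N = 2040:
  stratum 1: (1040/2040)²·19.54²/108 = 0.918823
  stratum 2: (1000/2040)²·5.12²/106 = 0.0594256
V̂(ȳ_st) = 0.978248
SE(ȳ_st) = √0.978248 = 0.989064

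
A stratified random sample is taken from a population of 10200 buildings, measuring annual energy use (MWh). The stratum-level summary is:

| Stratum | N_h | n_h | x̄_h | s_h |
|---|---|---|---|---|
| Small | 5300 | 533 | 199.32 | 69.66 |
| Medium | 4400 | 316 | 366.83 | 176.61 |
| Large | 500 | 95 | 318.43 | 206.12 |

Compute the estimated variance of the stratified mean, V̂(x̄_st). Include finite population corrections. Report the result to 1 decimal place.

V̂(x̄_st) ≈ 20.1

V̂(x̄_st) = Σ W_h² (1 − n_h/N_h) s_h²/n_h, with W_h = N_h/N and N = 10200:
  stratum Small: (5300/10200)²·(1 − 533/5300)·69.66²/533 = 2.21086
  stratum Medium: (4400/10200)²·(1 − 316/4400)·176.61²/316 = 17.0483
  stratum Large: (500/10200)²·(1 − 95/500)·206.12²/95 = 0.870445
V̂(x̄_st) = 20.1296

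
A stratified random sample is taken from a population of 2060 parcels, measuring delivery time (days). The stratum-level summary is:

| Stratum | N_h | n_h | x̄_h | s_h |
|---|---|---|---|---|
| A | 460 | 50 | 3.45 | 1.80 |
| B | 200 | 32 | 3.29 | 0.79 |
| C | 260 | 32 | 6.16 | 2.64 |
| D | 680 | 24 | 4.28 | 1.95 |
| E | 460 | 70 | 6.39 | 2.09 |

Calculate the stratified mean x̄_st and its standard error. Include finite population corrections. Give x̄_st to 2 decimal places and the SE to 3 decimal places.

x̄_st = Σ W_h x̄_h = (460·3.45 + 200·3.29 + 260·6.16 + 680·4.28 + 460·6.39)/2060 = 4.70699
V̂(x̄_st) = Σ W_h² (1 − n_h/N_h) s_h²/n_h, with W_h = N_h/N and N = 2060:
  stratum A: (460/2060)²·(1 − 50/460)·1.80²/50 = 0.00287993
  stratum B: (200/2060)²·(1 − 32/200)·0.79²/32 = 0.000154422
  stratum C: (260/2060)²·(1 − 32/260)·2.64²/32 = 0.00304251
  stratum D: (680/2060)²·(1 − 24/680)·1.95²/24 = 0.0166547
  stratum E: (460/2060)²·(1 − 70/460)·2.09²/70 = 0.00263805
V̂(x̄_st) = 0.0253696
SE(x̄_st) = √0.0253696 = 0.159278

x̄_st ≈ 4.71, SE ≈ 0.159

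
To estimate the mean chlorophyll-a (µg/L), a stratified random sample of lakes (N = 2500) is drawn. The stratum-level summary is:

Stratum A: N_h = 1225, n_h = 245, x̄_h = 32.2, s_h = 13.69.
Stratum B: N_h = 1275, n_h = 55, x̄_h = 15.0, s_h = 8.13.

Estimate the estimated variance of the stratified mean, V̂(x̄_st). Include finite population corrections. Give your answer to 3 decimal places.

V̂(x̄_st) = Σ W_h² (1 − n_h/N_h) s_h²/n_h, with W_h = N_h/N and N = 2500:
  stratum A: (1225/2500)²·(1 − 245/1225)·13.69²/245 = 0.146934
  stratum B: (1275/2500)²·(1 − 55/1275)·8.13²/55 = 0.299094
V̂(x̄_st) = 0.446029

V̂(x̄_st) ≈ 0.446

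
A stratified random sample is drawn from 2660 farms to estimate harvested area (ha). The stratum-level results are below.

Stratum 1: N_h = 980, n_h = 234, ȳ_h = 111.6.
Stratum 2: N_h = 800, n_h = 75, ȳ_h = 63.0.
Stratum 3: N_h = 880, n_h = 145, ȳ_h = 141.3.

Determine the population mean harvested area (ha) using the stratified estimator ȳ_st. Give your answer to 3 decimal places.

N = Σ N_h = 2660. Stratum weights W_h = N_h/N.
ȳ_st = (980·111.6 + 800·63.0 + 880·141.3) / 2660 = 106.80902

ȳ_st ≈ 106.809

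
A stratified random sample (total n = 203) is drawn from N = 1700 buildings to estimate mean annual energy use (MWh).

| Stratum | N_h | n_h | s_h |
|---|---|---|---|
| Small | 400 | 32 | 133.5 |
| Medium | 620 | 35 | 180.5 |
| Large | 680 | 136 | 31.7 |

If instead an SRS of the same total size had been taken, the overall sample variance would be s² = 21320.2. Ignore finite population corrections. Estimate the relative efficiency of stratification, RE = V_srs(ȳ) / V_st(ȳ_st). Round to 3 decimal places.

RE ≈ 0.674

V̂(ȳ_st) = Σ W_h² s_h²/n_h, with W_h = N_h/N and N = 1700:
  stratum Small: (400/1700)²·133.5²/32 = 30.8343
  stratum Medium: (620/1700)²·180.5²/35 = 123.815
  stratum Large: (680/1700)²·31.7²/136 = 1.18222
V_st = 155.831
V_srs = s²/n = 21320.2/203 = 105.026
Relative efficiency = V_srs / V_st = 105.026/155.831 = 0.6740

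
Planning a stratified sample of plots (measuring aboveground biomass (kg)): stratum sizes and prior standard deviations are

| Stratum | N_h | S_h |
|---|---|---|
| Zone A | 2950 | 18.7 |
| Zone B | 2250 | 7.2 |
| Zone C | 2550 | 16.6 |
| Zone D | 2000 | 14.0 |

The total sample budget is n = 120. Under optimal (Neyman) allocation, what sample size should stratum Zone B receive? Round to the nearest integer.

Neyman allocation: n_h = n · N_h S_h / Σ N_i S_i, with n = 120.
  stratum Zone A: N_h·S_h = 2950·18.7 = 55165.00
  stratum Zone B: N_h·S_h = 2250·7.2 = 16200.00
  stratum Zone C: N_h·S_h = 2550·16.6 = 42330.00
  stratum Zone D: N_h·S_h = 2000·14.0 = 28000.00
Σ N_h S_h = 141695.00
n for stratum Zone B = 120·16200.00/141695.00 = 13.720 → 14

14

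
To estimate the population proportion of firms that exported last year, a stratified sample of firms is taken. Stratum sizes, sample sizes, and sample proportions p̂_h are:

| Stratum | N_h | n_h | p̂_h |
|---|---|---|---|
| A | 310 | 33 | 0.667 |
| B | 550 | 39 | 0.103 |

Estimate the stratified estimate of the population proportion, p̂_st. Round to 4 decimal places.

p̂_st ≈ 0.3063

N = 860; stratum weights W_h = N_h/N.
p̂_st = Σ W_h p̂_h = (310·0.667 + 550·0.103)/860 = 0.30630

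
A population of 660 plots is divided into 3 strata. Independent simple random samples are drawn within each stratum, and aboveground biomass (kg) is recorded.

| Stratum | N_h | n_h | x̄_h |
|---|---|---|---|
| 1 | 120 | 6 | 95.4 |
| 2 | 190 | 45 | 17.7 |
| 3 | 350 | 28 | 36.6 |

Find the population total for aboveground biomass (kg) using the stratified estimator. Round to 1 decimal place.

τ̂_st ≈ 27621.0

τ̂_st = Σ N_h x̄_h = 120·95.4 + 190·17.7 + 350·36.6 = 27621.0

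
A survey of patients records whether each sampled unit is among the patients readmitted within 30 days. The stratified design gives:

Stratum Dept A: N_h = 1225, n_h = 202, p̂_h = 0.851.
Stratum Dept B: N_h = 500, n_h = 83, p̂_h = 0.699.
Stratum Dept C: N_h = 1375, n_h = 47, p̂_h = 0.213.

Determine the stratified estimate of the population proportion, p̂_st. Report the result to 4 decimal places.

p̂_st ≈ 0.5435

N = 3100; stratum weights W_h = N_h/N.
p̂_st = Σ W_h p̂_h = (1225·0.851 + 500·0.699 + 1375·0.213)/3100 = 0.54350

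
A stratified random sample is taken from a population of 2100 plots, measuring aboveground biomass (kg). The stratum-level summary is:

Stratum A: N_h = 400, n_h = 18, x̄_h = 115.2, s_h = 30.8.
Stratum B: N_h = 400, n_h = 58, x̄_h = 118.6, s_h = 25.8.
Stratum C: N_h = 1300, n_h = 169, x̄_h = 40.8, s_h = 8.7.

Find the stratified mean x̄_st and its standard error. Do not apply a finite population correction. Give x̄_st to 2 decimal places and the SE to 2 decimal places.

x̄_st ≈ 69.79, SE ≈ 1.58

x̄_st = Σ W_h x̄_h = (400·115.2 + 400·118.6 + 1300·40.8)/2100 = 69.79048
V̂(x̄_st) = Σ W_h² s_h²/n_h, with W_h = N_h/N and N = 2100:
  stratum A: (400/2100)²·30.8²/18 = 1.9121
  stratum B: (400/2100)²·25.8²/58 = 0.416383
  stratum C: (1300/2100)²·8.7²/169 = 0.171633
V̂(x̄_st) = 2.50011
SE(x̄_st) = √2.50011 = 1.58117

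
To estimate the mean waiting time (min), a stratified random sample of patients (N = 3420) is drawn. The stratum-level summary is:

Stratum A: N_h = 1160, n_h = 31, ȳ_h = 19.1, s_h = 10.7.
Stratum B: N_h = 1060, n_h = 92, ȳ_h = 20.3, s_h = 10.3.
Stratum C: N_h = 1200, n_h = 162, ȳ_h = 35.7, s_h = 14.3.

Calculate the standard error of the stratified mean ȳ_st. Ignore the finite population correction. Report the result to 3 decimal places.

V̂(ȳ_st) = Σ W_h² s_h²/n_h, with W_h = N_h/N and N = 3420:
  stratum A: (1160/3420)²·10.7²/31 = 0.424883
  stratum B: (1060/3420)²·10.3²/92 = 0.110776
  stratum C: (1200/3420)²·14.3²/162 = 0.155406
V̂(ȳ_st) = 0.691065
SE(ȳ_st) = √0.691065 = 0.831303

SE(ȳ_st) ≈ 0.831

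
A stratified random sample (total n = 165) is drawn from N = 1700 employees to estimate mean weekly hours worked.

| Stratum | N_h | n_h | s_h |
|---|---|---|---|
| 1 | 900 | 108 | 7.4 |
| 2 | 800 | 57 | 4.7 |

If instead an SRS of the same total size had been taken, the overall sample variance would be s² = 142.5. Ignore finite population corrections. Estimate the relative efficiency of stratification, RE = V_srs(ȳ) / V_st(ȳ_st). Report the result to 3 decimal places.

RE ≈ 3.789

V̂(ȳ_st) = Σ W_h² s_h²/n_h, with W_h = N_h/N and N = 1700:
  stratum 1: (900/1700)²·7.4²/108 = 0.142111
  stratum 2: (800/1700)²·4.7²/57 = 0.0858229
V_st = 0.227934
V_srs = s²/n = 142.5/165 = 0.863636
Relative efficiency = V_srs / V_st = 0.863636/0.227934 = 3.7890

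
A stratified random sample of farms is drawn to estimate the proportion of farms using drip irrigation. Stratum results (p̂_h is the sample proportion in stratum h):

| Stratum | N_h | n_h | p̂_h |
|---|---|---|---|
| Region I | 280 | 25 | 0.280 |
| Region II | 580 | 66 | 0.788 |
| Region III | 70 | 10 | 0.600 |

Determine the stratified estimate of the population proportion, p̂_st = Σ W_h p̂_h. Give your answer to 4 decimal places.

N = 930; stratum weights W_h = N_h/N.
p̂_st = Σ W_h p̂_h = (280·0.280 + 580·0.788 + 70·0.600)/930 = 0.62090

p̂_st ≈ 0.6209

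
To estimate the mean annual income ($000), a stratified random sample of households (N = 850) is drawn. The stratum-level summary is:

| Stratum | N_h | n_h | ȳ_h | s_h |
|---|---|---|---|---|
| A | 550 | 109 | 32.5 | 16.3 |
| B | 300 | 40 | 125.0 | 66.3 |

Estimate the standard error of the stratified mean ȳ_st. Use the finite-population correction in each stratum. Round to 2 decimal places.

SE(ȳ_st) ≈ 3.56

V̂(ȳ_st) = Σ W_h² (1 − n_h/N_h) s_h²/n_h, with W_h = N_h/N and N = 850:
  stratum A: (550/850)²·(1 − 109/550)·16.3²/109 = 0.818299
  stratum B: (300/850)²·(1 − 40/300)·66.3²/40 = 11.8638
V̂(ȳ_st) = 12.6821
SE(ȳ_st) = √12.6821 = 3.56119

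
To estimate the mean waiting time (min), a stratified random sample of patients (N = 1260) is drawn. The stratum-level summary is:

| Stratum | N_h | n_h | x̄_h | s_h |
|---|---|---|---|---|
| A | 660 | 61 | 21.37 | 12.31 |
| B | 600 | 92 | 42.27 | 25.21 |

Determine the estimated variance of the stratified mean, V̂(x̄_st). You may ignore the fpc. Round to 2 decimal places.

V̂(x̄_st) = Σ W_h² s_h²/n_h, with W_h = N_h/N and N = 1260:
  stratum A: (660/1260)²·12.31²/61 = 0.681605
  stratum B: (600/1260)²·25.21²/92 = 1.56646
V̂(x̄_st) = 2.24807

V̂(x̄_st) ≈ 2.25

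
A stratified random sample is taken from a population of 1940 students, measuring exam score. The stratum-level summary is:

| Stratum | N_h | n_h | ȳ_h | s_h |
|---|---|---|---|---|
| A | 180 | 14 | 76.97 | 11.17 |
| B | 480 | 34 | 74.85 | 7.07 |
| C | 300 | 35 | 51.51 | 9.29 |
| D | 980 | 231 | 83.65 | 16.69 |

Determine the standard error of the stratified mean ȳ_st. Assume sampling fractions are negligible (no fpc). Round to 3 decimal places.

V̂(ȳ_st) = Σ W_h² s_h²/n_h, with W_h = N_h/N and N = 1940:
  stratum A: (180/1940)²·11.17²/14 = 0.076722
  stratum B: (480/1940)²·7.07²/34 = 0.0899993
  stratum C: (300/1940)²·9.29²/35 = 0.0589661
  stratum D: (980/1940)²·16.69²/231 = 0.307716
V̂(ȳ_st) = 0.533403
SE(ȳ_st) = √0.533403 = 0.730344

SE(ȳ_st) ≈ 0.730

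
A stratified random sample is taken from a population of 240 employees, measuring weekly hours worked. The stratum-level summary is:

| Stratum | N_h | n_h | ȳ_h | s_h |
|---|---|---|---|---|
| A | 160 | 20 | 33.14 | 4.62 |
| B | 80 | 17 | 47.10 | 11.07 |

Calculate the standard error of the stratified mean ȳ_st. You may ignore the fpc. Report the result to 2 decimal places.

V̂(ȳ_st) = Σ W_h² s_h²/n_h, with W_h = N_h/N and N = 240:
  stratum A: (160/240)²·4.62²/20 = 0.47432
  stratum B: (80/240)²·11.07²/17 = 0.800947
V̂(ȳ_st) = 1.27527
SE(ȳ_st) = √1.27527 = 1.12928

SE(ȳ_st) ≈ 1.13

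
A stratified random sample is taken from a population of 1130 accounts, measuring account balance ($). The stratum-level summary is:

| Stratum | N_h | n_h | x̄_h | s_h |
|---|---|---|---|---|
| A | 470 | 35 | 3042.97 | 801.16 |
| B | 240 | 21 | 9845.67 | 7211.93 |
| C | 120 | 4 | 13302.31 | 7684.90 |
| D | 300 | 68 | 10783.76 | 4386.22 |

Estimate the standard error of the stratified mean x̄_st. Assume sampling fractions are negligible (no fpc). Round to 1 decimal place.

SE(x̄_st) ≈ 548.9

V̂(x̄_st) = Σ W_h² s_h²/n_h, with W_h = N_h/N and N = 1130:
  stratum A: (470/1130)²·801.16²/35 = 3172.56
  stratum B: (240/1130)²·7211.93²/21 = 111725
  stratum C: (120/1130)²·7684.90²/4 = 166503
  stratum D: (300/1130)²·4386.22²/68 = 19941.5
V̂(x̄_st) = 301342
SE(x̄_st) = √301342 = 548.946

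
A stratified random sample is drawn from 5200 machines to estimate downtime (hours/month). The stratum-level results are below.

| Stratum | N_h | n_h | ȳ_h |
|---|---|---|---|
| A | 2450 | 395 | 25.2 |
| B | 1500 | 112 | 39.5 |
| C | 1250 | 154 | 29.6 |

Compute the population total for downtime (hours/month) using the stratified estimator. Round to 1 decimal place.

τ̂_st ≈ 157990.0

τ̂_st = Σ N_h ȳ_h = 2450·25.2 + 1500·39.5 + 1250·29.6 = 157990.0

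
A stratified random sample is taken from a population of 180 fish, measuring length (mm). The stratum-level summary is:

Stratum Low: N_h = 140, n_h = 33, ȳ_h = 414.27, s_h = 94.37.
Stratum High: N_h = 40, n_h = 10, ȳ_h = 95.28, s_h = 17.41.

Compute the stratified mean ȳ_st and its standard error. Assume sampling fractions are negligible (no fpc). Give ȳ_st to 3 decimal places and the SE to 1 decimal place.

ȳ_st ≈ 343.383, SE ≈ 12.8

ȳ_st = Σ W_h ȳ_h = (140·414.27 + 40·95.28)/180 = 343.38333
V̂(ȳ_st) = Σ W_h² s_h²/n_h, with W_h = N_h/N and N = 180:
  stratum Low: (140/180)²·94.37²/33 = 163.254
  stratum High: (40/180)²·17.41²/10 = 1.49683
V̂(ȳ_st) = 164.751
SE(ȳ_st) = √164.751 = 12.8355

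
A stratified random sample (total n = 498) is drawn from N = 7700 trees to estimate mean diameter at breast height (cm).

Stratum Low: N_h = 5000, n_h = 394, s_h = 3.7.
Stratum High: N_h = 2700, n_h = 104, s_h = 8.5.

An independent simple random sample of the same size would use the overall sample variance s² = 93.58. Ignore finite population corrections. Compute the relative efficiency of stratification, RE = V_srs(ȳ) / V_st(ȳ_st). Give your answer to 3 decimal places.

V̂(ȳ_st) = Σ W_h² s_h²/n_h, with W_h = N_h/N and N = 7700:
  stratum Low: (5000/7700)²·3.7²/394 = 0.0146509
  stratum High: (2700/7700)²·8.5²/104 = 0.0854182
V_st = 0.100069
V_srs = s²/n = 93.58/498 = 0.187912
Relative efficiency = V_srs / V_st = 0.187912/0.100069 = 1.8778

RE ≈ 1.878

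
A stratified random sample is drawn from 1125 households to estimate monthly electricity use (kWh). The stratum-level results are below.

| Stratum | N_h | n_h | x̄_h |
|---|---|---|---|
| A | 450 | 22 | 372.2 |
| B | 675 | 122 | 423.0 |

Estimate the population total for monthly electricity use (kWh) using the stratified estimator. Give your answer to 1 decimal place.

τ̂_st = Σ N_h x̄_h = 450·372.2 + 675·423.0 = 453015.0

τ̂_st ≈ 453015.0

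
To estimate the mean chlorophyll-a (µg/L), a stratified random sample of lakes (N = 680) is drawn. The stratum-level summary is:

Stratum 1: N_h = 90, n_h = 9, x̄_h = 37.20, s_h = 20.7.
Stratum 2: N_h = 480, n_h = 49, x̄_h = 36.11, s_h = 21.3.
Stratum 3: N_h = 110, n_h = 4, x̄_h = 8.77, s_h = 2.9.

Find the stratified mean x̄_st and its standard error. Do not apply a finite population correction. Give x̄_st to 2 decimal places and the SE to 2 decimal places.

x̄_st ≈ 31.83, SE ≈ 2.35

x̄_st = Σ W_h x̄_h = (90·37.20 + 480·36.11 + 110·8.77)/680 = 31.83162
V̂(x̄_st) = Σ W_h² s_h²/n_h, with W_h = N_h/N and N = 680:
  stratum 1: (90/680)²·20.7²/9 = 0.833999
  stratum 2: (480/680)²·21.3²/49 = 4.61347
  stratum 3: (110/680)²·2.9²/4 = 0.0550178
V̂(x̄_st) = 5.50249
SE(x̄_st) = √5.50249 = 2.34574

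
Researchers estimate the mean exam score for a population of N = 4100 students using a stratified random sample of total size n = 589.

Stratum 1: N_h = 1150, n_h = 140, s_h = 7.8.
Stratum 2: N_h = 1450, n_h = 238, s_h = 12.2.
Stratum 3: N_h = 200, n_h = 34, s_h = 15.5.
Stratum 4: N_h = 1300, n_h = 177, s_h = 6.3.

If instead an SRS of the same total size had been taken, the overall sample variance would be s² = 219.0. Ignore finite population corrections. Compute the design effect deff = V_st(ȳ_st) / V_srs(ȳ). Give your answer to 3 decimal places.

deff ≈ 0.408

V̂(ȳ_st) = Σ W_h² s_h²/n_h, with W_h = N_h/N and N = 4100:
  stratum 1: (1150/4100)²·7.8²/140 = 0.0341892
  stratum 2: (1450/4100)²·12.2²/238 = 0.0782188
  stratum 3: (200/4100)²·15.5²/34 = 0.0168142
  stratum 4: (1300/4100)²·6.3²/177 = 0.0225438
V_st = 0.151766
V_srs = s²/n = 219.0/589 = 0.371817
deff = V_st / V_srs = 0.151766/0.371817 = 0.4082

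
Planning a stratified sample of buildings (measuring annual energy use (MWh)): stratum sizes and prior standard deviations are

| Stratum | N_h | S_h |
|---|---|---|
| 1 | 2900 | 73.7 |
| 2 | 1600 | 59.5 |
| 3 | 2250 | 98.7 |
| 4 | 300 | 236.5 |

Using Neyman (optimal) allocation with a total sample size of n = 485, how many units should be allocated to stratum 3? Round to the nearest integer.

179

Neyman allocation: n_h = n · N_h S_h / Σ N_i S_i, with n = 485.
  stratum 1: N_h·S_h = 2900·73.7 = 213730.00
  stratum 2: N_h·S_h = 1600·59.5 = 95200.00
  stratum 3: N_h·S_h = 2250·98.7 = 222075.00
  stratum 4: N_h·S_h = 300·236.5 = 70950.00
Σ N_h S_h = 601955.00
n for stratum 3 = 485·222075.00/601955.00 = 178.928 → 179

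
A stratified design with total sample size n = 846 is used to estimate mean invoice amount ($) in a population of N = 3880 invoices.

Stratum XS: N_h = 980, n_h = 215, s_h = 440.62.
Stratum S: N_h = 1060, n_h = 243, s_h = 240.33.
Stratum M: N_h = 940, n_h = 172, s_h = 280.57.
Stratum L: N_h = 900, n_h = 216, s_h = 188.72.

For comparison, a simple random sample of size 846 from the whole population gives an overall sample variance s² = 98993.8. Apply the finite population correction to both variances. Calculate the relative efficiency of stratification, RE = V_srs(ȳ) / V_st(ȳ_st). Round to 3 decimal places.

RE ≈ 1.048

V̂(ȳ_st) = Σ W_h² (1 − n_h/N_h) s_h²/n_h, with W_h = N_h/N and N = 3880:
  stratum XS: (980/3880)²·(1 − 215/980)·440.62²/215 = 44.9691
  stratum S: (1060/3880)²·(1 − 243/1060)·240.33²/243 = 13.6733
  stratum M: (940/3880)²·(1 − 172/940)·280.57²/172 = 21.9472
  stratum L: (900/3880)²·(1 − 216/900)·188.72²/216 = 6.74244
V_st = 87.3321
V_srs = (1 − 846/3880)·98993.8/846 = 91.5001
Relative efficiency = V_srs / V_st = 91.5001/87.3321 = 1.0477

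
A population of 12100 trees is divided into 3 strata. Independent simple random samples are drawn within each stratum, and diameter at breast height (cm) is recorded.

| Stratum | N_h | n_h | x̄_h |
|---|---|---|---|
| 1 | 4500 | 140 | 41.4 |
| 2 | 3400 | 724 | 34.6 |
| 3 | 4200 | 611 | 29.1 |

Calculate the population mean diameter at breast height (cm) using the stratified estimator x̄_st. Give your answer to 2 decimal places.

N = Σ N_h = 12100. Stratum weights W_h = N_h/N.
x̄_st = (4500·41.4 + 3400·34.6 + 4200·29.1) / 12100 = 35.2198

x̄_st ≈ 35.22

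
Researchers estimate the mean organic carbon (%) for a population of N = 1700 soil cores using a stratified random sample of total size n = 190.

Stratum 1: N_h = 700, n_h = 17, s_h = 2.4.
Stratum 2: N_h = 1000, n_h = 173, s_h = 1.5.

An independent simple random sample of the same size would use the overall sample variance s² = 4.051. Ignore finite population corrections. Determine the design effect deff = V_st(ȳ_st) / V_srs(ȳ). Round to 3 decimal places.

deff ≈ 2.905

V̂(ȳ_st) = Σ W_h² s_h²/n_h, with W_h = N_h/N and N = 1700:
  stratum 1: (700/1700)²·2.4²/17 = 0.0574476
  stratum 2: (1000/1700)²·1.5²/173 = 0.00450027
V_st = 0.0619479
V_srs = s²/n = 4.051/190 = 0.0213211
deff = V_st / V_srs = 0.0619479/0.0213211 = 2.9055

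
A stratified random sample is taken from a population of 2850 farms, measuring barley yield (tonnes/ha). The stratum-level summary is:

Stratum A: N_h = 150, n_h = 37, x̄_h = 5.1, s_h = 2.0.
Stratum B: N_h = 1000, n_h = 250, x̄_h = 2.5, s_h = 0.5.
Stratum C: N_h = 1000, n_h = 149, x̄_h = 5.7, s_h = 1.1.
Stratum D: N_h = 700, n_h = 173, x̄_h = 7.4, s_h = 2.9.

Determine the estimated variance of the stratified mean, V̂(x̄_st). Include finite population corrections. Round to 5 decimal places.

V̂(x̄_st) = Σ W_h² (1 − n_h/N_h) s_h²/n_h, with W_h = N_h/N and N = 2850:
  stratum A: (150/2850)²·(1 − 37/150)·2.0²/37 = 0.0002256
  stratum B: (1000/2850)²·(1 − 250/1000)·0.5²/250 = 9.23361e-05
  stratum C: (1000/2850)²·(1 − 149/1000)·1.1²/149 = 0.000850822
  stratum D: (700/2850)²·(1 − 173/700)·2.9²/173 = 0.00220785
V̂(x̄_st) = 0.0033766

V̂(x̄_st) ≈ 0.00338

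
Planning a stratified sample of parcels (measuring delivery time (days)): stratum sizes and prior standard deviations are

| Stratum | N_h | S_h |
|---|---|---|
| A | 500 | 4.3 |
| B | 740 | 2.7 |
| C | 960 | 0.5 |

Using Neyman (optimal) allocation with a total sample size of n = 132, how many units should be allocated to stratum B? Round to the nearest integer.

57

Neyman allocation: n_h = n · N_h S_h / Σ N_i S_i, with n = 132.
  stratum A: N_h·S_h = 500·4.3 = 2150.00
  stratum B: N_h·S_h = 740·2.7 = 1998.00
  stratum C: N_h·S_h = 960·0.5 = 480.00
Σ N_h S_h = 4628.00
n for stratum B = 132·1998.00/4628.00 = 56.987 → 57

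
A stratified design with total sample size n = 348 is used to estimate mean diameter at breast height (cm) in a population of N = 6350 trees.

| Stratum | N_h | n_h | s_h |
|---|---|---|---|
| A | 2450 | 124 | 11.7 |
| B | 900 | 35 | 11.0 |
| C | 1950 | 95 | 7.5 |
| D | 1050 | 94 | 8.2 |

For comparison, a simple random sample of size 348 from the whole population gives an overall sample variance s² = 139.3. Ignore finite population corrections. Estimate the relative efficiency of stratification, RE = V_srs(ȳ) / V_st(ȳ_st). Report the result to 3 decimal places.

V̂(ȳ_st) = Σ W_h² s_h²/n_h, with W_h = N_h/N and N = 6350:
  stratum A: (2450/6350)²·11.7²/124 = 0.164337
  stratum B: (900/6350)²·11.0²/35 = 0.0694472
  stratum C: (1950/6350)²·7.5²/95 = 0.0558368
  stratum D: (1050/6350)²·8.2²/94 = 0.0195583
V_st = 0.309179
V_srs = s²/n = 139.3/348 = 0.400287
Relative efficiency = V_srs / V_st = 0.400287/0.309179 = 1.2947

RE ≈ 1.295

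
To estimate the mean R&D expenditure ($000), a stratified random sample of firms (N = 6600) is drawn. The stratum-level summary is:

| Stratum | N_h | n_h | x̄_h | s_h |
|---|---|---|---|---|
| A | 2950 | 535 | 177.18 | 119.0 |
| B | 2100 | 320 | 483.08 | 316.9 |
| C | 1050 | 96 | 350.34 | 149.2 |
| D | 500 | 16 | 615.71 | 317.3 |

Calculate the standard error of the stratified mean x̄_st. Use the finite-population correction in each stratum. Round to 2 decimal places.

SE(x̄_st) ≈ 8.46

V̂(x̄_st) = Σ W_h² (1 − n_h/N_h) s_h²/n_h, with W_h = N_h/N and N = 6600:
  stratum A: (2950/6600)²·(1 − 535/2950)·119.0²/535 = 4.32904
  stratum B: (2100/6600)²·(1 − 320/2100)·316.9²/320 = 26.9306
  stratum C: (1050/6600)²·(1 − 96/1050)·149.2²/96 = 5.33232
  stratum D: (500/6600)²·(1 − 16/500)·317.3²/16 = 34.9581
V̂(x̄_st) = 71.55
SE(x̄_st) = √71.55 = 8.45873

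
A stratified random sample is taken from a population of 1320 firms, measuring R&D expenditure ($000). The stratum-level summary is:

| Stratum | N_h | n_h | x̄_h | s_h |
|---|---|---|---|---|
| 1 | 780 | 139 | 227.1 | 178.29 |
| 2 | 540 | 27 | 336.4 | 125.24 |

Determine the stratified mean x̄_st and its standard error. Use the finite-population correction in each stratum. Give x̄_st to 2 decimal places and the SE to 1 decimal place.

x̄_st ≈ 271.81, SE ≈ 12.6

x̄_st = Σ W_h x̄_h = (780·227.1 + 540·336.4)/1320 = 271.81364
V̂(x̄_st) = Σ W_h² (1 − n_h/N_h) s_h²/n_h, with W_h = N_h/N and N = 1320:
  stratum 1: (780/1320)²·(1 − 139/780)·178.29²/139 = 65.6212
  stratum 2: (540/1320)²·(1 − 27/540)·125.24²/27 = 92.3604
V̂(x̄_st) = 157.982
SE(x̄_st) = √157.982 = 12.5691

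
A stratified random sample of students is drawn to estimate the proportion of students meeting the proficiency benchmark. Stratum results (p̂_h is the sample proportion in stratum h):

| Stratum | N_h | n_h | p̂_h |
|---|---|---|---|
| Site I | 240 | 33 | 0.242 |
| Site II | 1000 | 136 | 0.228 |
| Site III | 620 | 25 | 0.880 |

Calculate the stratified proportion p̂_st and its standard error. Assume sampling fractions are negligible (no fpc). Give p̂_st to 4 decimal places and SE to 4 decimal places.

p̂_st ≈ 0.4471, SE ≈ 0.0310

N = 1860; stratum weights W_h = N_h/N.
p̂_st = Σ W_h p̂_h = (240·0.242 + 1000·0.228 + 620·0.880)/1860 = 0.44714
V̂(p̂_st) = Σ W_h² p̂_h(1−p̂_h)/(n_h−1):
  stratum Site I: (240/1860)²·0.242·0.758/32 = 9.54402e-05
  stratum Site II: (1000/1860)²·0.228·0.772/135 = 0.000376871
  stratum Site III: (620/1860)²·0.880·0.120/24 = 0.000488889
V̂(p̂_st) = 0.0009612; SE = √V̂ = 0.0310032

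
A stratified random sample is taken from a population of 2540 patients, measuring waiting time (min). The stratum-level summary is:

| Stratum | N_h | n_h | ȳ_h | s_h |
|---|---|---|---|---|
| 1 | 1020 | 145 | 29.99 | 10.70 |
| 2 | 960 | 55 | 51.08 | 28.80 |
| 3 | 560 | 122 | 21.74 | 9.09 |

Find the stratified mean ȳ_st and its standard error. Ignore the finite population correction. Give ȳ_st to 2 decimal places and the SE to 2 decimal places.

ȳ_st = Σ W_h ȳ_h = (1020·29.99 + 960·51.08 + 560·21.74)/2540 = 36.14213
V̂(ȳ_st) = Σ W_h² s_h²/n_h, with W_h = N_h/N and N = 2540:
  stratum 1: (1020/2540)²·10.70²/145 = 0.127331
  stratum 2: (960/2540)²·28.80²/55 = 2.15426
  stratum 3: (560/2540)²·9.09²/122 = 0.0329213
V̂(ȳ_st) = 2.31451
SE(ȳ_st) = √2.31451 = 1.52135

ȳ_st ≈ 36.14, SE ≈ 1.52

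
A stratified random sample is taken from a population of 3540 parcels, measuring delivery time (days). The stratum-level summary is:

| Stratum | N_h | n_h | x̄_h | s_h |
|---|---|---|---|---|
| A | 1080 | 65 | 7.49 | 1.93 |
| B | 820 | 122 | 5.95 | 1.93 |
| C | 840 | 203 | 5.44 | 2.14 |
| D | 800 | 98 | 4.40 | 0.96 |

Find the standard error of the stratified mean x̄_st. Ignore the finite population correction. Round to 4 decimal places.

V̂(x̄_st) = Σ W_h² s_h²/n_h, with W_h = N_h/N and N = 3540:
  stratum A: (1080/3540)²·1.93²/65 = 0.00533387
  stratum B: (820/3540)²·1.93²/122 = 0.00163823
  stratum C: (840/3540)²·2.14²/203 = 0.00127023
  stratum D: (800/3540)²·0.96²/98 = 0.000480275
V̂(x̄_st) = 0.00872261
SE(x̄_st) = √0.00872261 = 0.0933949

SE(x̄_st) ≈ 0.0934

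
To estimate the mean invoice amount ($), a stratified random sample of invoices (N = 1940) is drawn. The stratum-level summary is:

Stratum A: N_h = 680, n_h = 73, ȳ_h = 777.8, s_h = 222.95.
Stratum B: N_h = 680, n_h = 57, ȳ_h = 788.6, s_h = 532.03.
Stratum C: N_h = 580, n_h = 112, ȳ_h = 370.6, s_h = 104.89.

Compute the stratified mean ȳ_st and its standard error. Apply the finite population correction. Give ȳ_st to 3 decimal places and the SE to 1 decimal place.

ȳ_st ≈ 659.845, SE ≈ 25.3

ȳ_st = Σ W_h ȳ_h = (680·777.8 + 680·788.6 + 580·370.6)/1940 = 659.84536
V̂(ȳ_st) = Σ W_h² (1 − n_h/N_h) s_h²/n_h, with W_h = N_h/N and N = 1940:
  stratum A: (680/1940)²·(1 − 73/680)·222.95²/73 = 74.6769
  stratum B: (680/1940)²·(1 − 57/680)·532.03²/57 = 558.973
  stratum C: (580/1940)²·(1 − 112/580)·104.89²/112 = 7.08468
V̂(ȳ_st) = 640.735
SE(ȳ_st) = √640.735 = 25.3127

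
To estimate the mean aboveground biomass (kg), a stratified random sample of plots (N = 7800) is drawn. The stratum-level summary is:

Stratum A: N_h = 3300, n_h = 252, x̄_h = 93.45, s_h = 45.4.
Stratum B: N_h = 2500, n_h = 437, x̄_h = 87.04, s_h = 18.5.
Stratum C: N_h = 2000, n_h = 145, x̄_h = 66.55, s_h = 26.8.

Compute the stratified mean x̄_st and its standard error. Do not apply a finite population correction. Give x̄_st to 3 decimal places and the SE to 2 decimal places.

x̄_st ≈ 84.498, SE ≈ 1.37

x̄_st = Σ W_h x̄_h = (3300·93.45 + 2500·87.04 + 2000·66.55)/7800 = 84.49808
V̂(x̄_st) = Σ W_h² s_h²/n_h, with W_h = N_h/N and N = 7800:
  stratum A: (3300/7800)²·45.4²/252 = 1.46403
  stratum B: (2500/7800)²·18.5²/437 = 0.080455
  stratum C: (2000/7800)²·26.8²/145 = 0.325666
V̂(x̄_st) = 1.87015
SE(x̄_st) = √1.87015 = 1.36753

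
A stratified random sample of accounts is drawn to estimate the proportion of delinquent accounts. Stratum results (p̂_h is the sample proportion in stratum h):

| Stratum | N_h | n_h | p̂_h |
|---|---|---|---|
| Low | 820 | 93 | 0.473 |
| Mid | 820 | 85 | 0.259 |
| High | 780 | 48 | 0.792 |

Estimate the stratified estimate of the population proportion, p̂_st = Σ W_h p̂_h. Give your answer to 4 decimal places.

N = 2420; stratum weights W_h = N_h/N.
p̂_st = Σ W_h p̂_h = (820·0.473 + 820·0.259 + 780·0.792)/2420 = 0.50331

p̂_st ≈ 0.5033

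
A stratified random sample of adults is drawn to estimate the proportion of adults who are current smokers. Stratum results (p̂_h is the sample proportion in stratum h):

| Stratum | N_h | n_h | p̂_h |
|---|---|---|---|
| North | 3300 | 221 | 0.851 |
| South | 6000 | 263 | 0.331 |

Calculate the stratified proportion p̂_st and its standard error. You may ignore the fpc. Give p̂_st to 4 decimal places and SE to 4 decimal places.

p̂_st ≈ 0.5155, SE ≈ 0.0206

N = 9300; stratum weights W_h = N_h/N.
p̂_st = Σ W_h p̂_h = (3300·0.851 + 6000·0.331)/9300 = 0.51552
V̂(p̂_st) = Σ W_h² p̂_h(1−p̂_h)/(n_h−1):
  stratum North: (3300/9300)²·0.851·0.149/220 = 7.25697e-05
  stratum South: (6000/9300)²·0.331·0.669/262 = 0.000351795
V̂(p̂_st) = 0.000424364; SE = √V̂ = 0.0206001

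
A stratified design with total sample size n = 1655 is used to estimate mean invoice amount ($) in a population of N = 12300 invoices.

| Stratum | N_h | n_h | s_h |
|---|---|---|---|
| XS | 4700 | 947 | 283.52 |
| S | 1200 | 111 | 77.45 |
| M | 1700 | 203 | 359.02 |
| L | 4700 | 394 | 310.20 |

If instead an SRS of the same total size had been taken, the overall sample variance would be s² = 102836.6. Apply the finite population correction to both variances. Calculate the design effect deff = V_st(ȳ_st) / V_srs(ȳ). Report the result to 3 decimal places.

deff ≈ 0.999

V̂(ȳ_st) = Σ W_h² (1 − n_h/N_h) s_h²/n_h, with W_h = N_h/N and N = 12300:
  stratum XS: (4700/12300)²·(1 − 947/4700)·283.52²/947 = 9.89655
  stratum S: (1200/12300)²·(1 − 111/1200)·77.45²/111 = 0.466787
  stratum M: (1700/12300)²·(1 − 203/1700)·359.02²/203 = 10.6807
  stratum L: (4700/12300)²·(1 − 394/4700)·310.20²/394 = 32.67
V_st = 53.7141
V_srs = (1 − 1655/12300)·102836.6/1655 = 53.7762
deff = V_st / V_srs = 53.7141/53.7762 = 0.9988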